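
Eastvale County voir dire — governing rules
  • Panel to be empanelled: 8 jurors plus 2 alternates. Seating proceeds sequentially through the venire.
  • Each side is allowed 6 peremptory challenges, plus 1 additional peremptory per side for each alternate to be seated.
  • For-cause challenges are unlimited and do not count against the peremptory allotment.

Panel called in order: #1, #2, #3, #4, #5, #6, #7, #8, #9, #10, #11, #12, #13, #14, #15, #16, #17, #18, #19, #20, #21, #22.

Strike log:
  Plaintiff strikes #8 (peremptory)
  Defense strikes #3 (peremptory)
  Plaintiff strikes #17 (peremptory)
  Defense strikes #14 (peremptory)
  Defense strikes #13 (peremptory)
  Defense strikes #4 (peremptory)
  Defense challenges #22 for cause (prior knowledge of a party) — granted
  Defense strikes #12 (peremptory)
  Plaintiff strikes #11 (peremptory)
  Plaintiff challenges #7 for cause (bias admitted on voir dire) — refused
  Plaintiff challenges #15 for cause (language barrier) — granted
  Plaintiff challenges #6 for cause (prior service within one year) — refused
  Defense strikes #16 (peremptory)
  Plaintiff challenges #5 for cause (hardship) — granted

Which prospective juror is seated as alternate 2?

Removed: #3, #4, #5, #8, #11, #12, #13, #14, #15, #16, #17, #22. (#6, #7 stay — for-cause denied.)
Seating in order: seats 1–8 → #1, #2, #6, #7, #9, #10, #18, #19; alternates → #20, #21.
So alternate 2 is #21.

21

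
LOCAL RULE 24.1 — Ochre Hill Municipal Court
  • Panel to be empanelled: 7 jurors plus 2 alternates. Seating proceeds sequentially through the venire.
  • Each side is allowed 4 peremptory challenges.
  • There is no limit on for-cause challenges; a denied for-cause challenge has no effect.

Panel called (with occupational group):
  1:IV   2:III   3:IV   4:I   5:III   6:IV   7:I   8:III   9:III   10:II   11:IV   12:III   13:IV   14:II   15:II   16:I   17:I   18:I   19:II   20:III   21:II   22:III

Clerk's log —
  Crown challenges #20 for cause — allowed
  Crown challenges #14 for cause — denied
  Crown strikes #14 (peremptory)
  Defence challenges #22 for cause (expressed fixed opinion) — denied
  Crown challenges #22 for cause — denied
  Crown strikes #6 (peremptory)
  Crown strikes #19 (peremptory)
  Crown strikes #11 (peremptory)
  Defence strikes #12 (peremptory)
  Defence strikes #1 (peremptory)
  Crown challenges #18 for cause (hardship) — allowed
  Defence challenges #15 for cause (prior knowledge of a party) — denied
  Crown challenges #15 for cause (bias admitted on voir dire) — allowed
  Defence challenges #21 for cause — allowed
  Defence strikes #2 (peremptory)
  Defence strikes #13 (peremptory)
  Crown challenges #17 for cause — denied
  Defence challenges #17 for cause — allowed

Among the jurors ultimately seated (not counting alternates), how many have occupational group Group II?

Removed: #1, #2, #6, #11, #12, #13, #14, #15, #17, #18, #19, #20, #21.
Seated jurors 1–7: #3, #4, #5, #7, #8, #9, #10 (alternates #16, #22 not counted).
Of those, in Group II: #10 → 1.

1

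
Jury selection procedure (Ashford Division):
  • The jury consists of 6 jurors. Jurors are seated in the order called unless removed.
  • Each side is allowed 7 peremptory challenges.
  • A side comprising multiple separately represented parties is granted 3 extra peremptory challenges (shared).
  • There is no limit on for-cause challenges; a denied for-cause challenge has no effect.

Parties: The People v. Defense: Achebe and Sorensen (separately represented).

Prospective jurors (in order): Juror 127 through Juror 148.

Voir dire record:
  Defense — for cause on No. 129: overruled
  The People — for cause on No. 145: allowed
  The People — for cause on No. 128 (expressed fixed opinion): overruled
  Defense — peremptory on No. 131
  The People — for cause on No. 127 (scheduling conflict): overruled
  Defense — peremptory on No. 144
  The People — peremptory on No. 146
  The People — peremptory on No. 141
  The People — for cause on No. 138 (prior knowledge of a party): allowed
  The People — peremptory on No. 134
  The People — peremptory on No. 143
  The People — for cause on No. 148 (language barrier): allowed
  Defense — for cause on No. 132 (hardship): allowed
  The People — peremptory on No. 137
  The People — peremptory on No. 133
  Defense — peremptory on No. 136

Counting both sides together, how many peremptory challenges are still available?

The People allotment: 7. Defense allotment: 7 base + 3 multi-party = 10.
The People peremptories used: #146, #141, #134, #143, #137, #133 — 6 (for-cause on #145, #128, #127, #138, #148 don't count).
Defense peremptories used: #131, #144, #136 — 3 (for-cause on #129, #132 don't count).
Remaining: (7 − 6) + (10 − 3) = 8.

8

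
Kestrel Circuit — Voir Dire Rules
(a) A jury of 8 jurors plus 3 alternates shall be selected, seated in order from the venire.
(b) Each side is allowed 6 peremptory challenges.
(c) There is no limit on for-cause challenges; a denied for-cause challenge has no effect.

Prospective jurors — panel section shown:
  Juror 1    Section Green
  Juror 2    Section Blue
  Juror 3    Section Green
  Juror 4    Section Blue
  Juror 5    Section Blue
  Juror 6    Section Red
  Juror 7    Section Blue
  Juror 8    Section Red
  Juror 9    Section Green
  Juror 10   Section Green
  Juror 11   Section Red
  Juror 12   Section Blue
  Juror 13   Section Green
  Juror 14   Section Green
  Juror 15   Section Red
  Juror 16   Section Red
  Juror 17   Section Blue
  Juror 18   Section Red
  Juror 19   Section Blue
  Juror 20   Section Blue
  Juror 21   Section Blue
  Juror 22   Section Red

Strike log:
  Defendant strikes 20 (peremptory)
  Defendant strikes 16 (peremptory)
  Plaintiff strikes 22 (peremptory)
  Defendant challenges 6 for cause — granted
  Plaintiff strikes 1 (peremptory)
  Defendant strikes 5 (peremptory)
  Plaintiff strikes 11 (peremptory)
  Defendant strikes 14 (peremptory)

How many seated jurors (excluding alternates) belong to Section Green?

Removed: #1, #5, #6, #11, #14, #16, #20, #22.
Seated jurors 1–8: #2, #3, #4, #7, #8, #9, #10, #12 (alternates #13, #15, #17 not counted).
Of those, in Section Green: #3, #9, #10 → 3.

3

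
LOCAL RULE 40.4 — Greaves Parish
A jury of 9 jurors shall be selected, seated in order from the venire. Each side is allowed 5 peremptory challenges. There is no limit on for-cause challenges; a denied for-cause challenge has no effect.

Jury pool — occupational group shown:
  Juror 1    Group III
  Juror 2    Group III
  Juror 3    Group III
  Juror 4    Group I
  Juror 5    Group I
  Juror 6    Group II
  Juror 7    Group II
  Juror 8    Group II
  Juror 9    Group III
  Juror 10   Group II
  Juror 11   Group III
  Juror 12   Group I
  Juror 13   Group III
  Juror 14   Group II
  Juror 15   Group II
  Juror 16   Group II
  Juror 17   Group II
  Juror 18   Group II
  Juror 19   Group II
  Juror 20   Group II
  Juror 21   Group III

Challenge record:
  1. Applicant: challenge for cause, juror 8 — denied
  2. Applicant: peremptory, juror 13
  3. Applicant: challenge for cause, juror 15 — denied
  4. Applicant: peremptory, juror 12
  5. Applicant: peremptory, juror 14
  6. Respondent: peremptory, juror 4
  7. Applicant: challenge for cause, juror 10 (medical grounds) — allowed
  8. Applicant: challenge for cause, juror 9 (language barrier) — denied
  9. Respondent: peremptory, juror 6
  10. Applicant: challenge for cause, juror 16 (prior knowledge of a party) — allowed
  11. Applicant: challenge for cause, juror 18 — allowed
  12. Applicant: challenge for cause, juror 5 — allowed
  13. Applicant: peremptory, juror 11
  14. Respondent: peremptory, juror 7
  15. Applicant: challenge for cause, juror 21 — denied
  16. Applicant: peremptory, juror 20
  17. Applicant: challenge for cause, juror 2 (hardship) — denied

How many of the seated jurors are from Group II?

Removed: #4, #5, #6, #7, #10, #11, #12, #13, #14, #16, #18, #20.
Seated jurors 1–9: #1, #2, #3, #8, #9, #15, #17, #19, #21.
Of those, in Group II: #8, #15, #17, #19 → 4.

4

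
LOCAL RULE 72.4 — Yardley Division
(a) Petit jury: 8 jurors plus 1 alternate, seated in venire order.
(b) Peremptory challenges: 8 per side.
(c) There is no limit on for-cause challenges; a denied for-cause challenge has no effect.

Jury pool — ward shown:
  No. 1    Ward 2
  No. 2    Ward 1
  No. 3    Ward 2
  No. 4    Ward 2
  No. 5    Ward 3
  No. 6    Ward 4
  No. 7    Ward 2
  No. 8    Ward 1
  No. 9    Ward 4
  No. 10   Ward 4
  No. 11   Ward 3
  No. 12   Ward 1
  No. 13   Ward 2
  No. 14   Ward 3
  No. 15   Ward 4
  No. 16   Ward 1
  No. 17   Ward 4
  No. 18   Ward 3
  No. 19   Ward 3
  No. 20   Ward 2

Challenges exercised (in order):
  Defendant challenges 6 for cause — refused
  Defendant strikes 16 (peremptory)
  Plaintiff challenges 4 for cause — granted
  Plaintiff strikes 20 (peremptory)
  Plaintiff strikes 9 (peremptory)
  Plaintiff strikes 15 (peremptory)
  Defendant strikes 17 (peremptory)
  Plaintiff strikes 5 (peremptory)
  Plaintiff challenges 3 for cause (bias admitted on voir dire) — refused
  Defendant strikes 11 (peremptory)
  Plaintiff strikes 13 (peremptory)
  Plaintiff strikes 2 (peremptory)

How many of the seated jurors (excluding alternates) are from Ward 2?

3

Removed: #2, #4, #5, #9, #11, #13, #15, #16, #17, #20.
Seated jurors 1–8: #1, #3, #6, #7, #8, #10, #12, #14 (alternates #18 not counted).
Of those, in Ward 2: #1, #3, #7 → 3.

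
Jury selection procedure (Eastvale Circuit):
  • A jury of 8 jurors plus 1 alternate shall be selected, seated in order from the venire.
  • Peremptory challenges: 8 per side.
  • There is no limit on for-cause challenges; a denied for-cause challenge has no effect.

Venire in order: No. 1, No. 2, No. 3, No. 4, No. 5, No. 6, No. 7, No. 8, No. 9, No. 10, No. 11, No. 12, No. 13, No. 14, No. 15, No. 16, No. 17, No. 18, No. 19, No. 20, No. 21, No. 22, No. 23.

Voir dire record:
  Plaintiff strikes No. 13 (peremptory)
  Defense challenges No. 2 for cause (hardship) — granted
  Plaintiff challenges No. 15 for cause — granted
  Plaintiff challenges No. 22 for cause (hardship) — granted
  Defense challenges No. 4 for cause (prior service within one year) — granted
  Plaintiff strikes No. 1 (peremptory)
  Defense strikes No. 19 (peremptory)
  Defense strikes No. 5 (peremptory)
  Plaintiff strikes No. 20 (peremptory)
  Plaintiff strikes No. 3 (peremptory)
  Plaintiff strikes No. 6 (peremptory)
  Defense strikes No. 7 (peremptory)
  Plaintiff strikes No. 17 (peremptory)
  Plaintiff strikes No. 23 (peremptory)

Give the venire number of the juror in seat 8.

Removed: #1, #2, #3, #4, #5, #6, #7, #13, #15, #17, #19, #20, #22, #23.
Seating in order: seats 1–8 → #8, #9, #10, #11, #12, #14, #16, #18; alternates → #21.
So seat 8 is #18.

18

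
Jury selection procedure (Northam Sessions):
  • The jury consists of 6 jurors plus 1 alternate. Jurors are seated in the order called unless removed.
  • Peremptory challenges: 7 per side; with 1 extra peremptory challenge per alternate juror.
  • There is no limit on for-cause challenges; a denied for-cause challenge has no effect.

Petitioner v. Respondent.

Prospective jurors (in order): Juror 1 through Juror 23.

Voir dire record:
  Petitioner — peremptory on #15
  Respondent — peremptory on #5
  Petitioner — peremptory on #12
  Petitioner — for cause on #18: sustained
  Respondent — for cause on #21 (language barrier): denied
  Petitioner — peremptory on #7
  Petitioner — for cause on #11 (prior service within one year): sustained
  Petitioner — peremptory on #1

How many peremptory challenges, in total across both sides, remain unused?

Petitioner allotment: 7 base + 1 × 1 alternate = 8. Respondent allotment: 7 base + 1 × 1 alternate = 8.
Petitioner peremptories used: #15, #12, #7, #1 — 4 (for-cause on #18, #11 don't count).
Respondent peremptories used: #5 — 1 (the for-cause on #21 doesn't count).
Remaining: (8 − 4) + (8 − 1) = 11.

11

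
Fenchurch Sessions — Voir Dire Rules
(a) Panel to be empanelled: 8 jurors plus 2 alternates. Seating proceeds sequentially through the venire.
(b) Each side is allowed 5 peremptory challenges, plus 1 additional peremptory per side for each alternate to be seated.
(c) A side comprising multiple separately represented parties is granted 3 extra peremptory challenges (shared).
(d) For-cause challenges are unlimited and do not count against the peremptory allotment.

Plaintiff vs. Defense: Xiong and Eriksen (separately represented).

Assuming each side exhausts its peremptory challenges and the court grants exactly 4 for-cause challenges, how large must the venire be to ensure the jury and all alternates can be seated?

31

Seats to fill: 8 + 2 alternates = 10.
Peremptories — Plaintiff: 5 + 1×2 = 7; Defense: 5 + 1×2 + 3 = 10; total 17.
For-cause removals: 4.
Minimum venire: 10 + 17 + 4 = 31.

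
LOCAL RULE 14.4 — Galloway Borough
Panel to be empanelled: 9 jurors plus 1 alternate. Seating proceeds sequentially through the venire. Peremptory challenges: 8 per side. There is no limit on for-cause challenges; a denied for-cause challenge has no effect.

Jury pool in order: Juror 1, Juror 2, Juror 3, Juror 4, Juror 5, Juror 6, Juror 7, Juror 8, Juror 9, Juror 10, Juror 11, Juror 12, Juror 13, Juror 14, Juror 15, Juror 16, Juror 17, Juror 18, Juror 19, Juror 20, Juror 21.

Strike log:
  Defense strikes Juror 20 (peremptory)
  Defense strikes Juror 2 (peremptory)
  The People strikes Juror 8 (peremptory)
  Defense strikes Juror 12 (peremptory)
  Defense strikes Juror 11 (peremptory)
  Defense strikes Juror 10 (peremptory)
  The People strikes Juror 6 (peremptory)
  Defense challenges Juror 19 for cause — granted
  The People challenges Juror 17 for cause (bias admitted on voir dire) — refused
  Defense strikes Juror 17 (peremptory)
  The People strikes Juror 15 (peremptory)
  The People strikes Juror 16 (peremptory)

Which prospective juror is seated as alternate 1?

21

Removed: #2, #6, #8, #10, #11, #12, #15, #16, #17, #19, #20.
Seating in order: seats 1–9 → #1, #3, #4, #5, #7, #9, #13, #14, #18; alternates → #21.
So alternate 1 is #21.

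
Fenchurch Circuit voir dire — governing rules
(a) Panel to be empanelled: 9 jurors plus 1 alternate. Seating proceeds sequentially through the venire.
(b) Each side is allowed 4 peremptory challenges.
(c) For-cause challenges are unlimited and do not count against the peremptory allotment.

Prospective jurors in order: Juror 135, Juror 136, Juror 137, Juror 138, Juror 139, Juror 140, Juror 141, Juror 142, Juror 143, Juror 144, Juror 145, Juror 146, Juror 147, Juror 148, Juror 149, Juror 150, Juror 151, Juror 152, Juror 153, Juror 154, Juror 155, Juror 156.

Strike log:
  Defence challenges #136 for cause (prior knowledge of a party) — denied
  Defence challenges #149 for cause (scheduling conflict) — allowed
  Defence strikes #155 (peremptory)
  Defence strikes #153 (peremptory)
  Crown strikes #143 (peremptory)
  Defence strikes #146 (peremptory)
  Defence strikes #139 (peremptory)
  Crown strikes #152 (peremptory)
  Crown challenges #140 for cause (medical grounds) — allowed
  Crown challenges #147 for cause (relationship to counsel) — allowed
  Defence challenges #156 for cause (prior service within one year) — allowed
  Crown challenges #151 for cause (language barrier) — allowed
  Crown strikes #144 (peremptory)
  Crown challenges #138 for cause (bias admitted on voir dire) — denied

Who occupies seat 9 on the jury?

150

Removed: #139, #140, #143, #144, #146, #147, #149, #151, #152, #153, #155, #156. (#136, #138 stay — for-cause denied.)
Filling seats in venire order through position 9: #135, #136, #137, #138, #141, #142, #145, #148, #150.
So seat 9 is #150.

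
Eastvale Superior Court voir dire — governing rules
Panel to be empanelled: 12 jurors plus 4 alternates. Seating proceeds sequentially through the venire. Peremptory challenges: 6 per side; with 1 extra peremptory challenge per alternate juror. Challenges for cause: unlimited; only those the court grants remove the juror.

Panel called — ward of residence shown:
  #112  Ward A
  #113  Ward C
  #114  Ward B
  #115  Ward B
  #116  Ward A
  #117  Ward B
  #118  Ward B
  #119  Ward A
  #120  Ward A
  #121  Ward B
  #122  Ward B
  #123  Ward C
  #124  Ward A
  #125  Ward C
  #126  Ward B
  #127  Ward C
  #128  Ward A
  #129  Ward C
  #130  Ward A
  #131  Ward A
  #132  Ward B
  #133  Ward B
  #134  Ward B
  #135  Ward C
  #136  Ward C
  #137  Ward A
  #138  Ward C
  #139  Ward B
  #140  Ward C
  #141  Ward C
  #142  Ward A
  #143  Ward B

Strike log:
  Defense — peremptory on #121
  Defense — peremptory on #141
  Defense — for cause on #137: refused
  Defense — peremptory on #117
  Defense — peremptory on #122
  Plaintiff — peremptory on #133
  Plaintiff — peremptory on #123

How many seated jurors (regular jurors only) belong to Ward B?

4

Removed: #117, #121, #122, #123, #133, #141.
Seated jurors 1–12: #112, #113, #114, #115, #116, #118, #119, #120, #124, #125, #126, #127 (alternates #128, #129, #130, #131 not counted).
Of those, in Ward B: #114, #115, #118, #126 → 4.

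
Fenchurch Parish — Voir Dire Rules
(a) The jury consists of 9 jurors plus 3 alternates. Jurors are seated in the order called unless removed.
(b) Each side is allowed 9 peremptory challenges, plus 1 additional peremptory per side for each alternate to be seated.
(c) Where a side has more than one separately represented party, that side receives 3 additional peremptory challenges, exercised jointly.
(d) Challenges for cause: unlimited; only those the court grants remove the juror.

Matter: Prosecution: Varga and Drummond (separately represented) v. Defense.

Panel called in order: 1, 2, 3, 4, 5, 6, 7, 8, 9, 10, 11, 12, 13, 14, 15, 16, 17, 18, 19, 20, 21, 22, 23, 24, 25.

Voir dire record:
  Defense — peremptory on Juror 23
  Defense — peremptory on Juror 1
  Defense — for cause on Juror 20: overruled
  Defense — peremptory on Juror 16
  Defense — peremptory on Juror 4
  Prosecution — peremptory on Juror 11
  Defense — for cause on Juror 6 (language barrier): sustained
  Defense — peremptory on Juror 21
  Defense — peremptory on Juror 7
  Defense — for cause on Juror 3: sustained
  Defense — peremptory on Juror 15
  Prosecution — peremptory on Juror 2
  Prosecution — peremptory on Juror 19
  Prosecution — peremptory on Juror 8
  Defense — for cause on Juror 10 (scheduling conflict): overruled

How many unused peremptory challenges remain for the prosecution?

Prosecution allotment: 9 base + 1 × 3 alternates + 3 multi-party = 15.
Prosecution peremptories used: #11, #2, #19, #8 — 4.
Remaining: 15 − 4 = 11.

11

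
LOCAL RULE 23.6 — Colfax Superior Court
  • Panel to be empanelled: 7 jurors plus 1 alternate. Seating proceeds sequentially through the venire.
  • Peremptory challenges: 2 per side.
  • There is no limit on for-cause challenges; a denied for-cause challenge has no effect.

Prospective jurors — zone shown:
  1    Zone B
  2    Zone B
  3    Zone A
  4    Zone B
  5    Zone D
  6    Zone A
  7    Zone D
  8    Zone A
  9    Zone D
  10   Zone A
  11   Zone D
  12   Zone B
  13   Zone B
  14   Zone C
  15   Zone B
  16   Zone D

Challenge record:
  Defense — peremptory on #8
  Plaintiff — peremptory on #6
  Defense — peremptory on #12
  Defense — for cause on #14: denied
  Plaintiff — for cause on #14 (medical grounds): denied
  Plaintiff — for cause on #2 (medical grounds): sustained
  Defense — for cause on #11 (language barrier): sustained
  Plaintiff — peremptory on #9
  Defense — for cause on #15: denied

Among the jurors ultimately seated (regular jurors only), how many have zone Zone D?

Removed: #2, #6, #8, #9, #11, #12.
Seated jurors 1–7: #1, #3, #4, #5, #7, #10, #13 (alternates #14 not counted).
Of those, in Zone D: #5, #7 → 2.

2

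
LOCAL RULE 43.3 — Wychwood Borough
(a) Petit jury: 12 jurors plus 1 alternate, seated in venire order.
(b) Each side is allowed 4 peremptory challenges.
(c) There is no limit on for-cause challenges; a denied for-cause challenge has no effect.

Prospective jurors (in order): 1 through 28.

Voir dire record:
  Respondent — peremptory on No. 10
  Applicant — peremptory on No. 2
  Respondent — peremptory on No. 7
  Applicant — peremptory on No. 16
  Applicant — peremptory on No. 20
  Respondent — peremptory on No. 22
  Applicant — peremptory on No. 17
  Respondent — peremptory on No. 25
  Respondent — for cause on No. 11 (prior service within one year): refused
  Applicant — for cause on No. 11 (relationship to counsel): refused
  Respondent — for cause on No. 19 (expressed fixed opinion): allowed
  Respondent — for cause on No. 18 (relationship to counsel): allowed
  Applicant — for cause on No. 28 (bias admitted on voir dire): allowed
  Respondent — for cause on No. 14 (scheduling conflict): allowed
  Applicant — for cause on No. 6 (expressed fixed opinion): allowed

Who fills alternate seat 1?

Removed: #2, #6, #7, #10, #14, #16, #17, #18, #19, #20, #22, #25, #28. (#11 stays — for-cause denied.)
Seating in order: seats 1–12 → #1, #3, #4, #5, #8, #9, #11, #12, #13, #15, #21, #23; alternates → #24.
So alternate 1 is #24.

24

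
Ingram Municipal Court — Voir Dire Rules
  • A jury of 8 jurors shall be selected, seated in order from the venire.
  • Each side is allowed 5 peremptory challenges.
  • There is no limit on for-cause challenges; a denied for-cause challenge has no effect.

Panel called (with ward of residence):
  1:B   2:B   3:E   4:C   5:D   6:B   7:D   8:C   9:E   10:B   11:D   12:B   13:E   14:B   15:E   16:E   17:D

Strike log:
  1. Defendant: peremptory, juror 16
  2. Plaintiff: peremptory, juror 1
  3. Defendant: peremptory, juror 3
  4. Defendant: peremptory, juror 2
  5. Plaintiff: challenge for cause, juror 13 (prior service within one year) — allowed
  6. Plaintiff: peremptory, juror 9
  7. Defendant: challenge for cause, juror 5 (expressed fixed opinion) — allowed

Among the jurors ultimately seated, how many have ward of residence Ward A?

Removed: #1, #2, #3, #5, #9, #13, #16.
Seated jurors 1–8: #4, #6, #7, #8, #10, #11, #12, #14.
None of those are in Ward A → 0.

0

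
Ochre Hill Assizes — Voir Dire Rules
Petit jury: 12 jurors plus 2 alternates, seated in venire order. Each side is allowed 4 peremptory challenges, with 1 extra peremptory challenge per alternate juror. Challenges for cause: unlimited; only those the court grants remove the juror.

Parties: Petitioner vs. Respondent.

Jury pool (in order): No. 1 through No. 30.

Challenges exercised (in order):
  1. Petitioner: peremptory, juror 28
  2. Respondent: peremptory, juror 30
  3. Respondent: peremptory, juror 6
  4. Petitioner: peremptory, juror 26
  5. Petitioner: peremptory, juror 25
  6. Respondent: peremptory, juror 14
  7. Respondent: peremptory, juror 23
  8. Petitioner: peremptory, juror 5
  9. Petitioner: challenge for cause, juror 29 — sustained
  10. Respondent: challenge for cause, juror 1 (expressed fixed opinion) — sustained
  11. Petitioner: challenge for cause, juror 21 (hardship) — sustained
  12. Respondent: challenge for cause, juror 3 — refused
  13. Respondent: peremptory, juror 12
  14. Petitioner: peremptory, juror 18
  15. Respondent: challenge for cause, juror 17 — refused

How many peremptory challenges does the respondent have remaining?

1

Respondent allotment: 4 base + 1 × 2 alternates = 6.
Respondent peremptories used: #30, #6, #14, #23, #12 — 5 (for-cause on #1, #3, #17 don't count).
Remaining: 6 − 5 = 1.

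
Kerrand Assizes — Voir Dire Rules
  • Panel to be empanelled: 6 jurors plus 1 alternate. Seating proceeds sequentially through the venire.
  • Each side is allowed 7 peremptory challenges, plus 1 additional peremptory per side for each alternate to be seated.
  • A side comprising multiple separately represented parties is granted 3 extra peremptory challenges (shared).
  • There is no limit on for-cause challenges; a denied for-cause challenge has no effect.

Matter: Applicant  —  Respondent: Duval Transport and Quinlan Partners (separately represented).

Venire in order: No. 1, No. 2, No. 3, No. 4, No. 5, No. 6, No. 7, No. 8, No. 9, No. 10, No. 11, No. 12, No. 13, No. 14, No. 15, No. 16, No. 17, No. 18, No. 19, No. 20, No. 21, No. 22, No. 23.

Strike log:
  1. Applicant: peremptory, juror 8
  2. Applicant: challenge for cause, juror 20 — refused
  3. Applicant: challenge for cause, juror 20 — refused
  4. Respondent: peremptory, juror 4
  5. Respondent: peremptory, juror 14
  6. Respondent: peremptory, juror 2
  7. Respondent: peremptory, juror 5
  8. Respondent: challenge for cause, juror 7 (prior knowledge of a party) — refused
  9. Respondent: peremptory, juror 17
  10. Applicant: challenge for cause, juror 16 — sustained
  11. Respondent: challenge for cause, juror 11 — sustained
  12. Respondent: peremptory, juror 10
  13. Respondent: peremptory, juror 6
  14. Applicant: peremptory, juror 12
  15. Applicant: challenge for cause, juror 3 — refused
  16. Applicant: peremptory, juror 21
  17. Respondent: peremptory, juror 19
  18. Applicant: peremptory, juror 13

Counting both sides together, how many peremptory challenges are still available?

Applicant allotment: 7 base + 1 × 1 alternate = 8. Respondent allotment: 7 base + 1 × 1 alternate + 3 multi-party = 11.
Applicant peremptories used: #8, #12, #21, #13 — 4 (for-cause on #20, #20, #16, #3 don't count).
Respondent peremptories used: #4, #14, #2, #5, #17, #10, #6, #19 — 8 (for-cause on #7, #11 don't count).
Remaining: (8 − 4) + (11 − 8) = 7.

7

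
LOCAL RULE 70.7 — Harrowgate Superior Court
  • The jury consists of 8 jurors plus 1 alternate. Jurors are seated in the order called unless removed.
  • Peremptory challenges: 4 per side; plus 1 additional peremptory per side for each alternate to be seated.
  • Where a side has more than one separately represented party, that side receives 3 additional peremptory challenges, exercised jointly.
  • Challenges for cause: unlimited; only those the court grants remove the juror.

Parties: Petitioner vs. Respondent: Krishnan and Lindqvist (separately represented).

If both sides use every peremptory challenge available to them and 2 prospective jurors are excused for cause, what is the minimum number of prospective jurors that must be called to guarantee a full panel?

Seats to fill: 8 + 1 alternates = 9.
Peremptories — Petitioner: 4 + 1×1 = 5; Respondent: 4 + 1×1 + 3 = 8; total 13.
For-cause removals: 2.
Minimum venire: 9 + 13 + 2 = 24.

24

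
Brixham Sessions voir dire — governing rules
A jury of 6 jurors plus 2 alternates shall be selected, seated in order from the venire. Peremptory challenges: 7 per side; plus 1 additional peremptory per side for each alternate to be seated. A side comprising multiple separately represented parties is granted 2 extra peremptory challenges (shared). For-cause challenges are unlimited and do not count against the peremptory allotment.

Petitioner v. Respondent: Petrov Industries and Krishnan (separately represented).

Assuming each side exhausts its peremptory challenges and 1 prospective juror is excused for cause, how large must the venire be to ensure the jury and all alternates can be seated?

Seats to fill: 6 + 2 alternates = 8.
Peremptories — Petitioner: 7 + 1×2 = 9; Respondent: 7 + 1×2 + 2 = 11; total 20.
For-cause removals: 1.
Minimum venire: 8 + 20 + 1 = 29.

29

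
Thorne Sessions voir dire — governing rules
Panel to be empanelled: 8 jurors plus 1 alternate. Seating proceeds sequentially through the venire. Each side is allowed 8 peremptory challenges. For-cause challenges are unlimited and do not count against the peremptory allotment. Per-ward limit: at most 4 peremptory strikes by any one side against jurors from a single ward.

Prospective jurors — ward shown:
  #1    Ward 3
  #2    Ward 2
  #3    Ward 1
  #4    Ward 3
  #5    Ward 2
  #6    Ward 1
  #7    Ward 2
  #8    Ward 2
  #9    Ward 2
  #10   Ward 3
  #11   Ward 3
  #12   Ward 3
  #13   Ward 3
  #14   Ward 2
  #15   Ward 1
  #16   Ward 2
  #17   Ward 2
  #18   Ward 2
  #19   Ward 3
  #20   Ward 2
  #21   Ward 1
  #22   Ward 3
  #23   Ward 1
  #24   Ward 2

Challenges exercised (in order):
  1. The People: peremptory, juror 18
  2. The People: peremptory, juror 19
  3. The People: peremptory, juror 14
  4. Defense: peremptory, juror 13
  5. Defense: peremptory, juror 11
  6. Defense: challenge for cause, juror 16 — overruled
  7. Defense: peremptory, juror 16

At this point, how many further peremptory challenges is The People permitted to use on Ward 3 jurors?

3

The People peremptories so far: #18, #19, #14 — 3 of 8 used, 5 left overall.
Against Ward 3: #19 — 1 used; per-ward cap 4 leaves 3.
Binding limit: min(5, 3) = 3.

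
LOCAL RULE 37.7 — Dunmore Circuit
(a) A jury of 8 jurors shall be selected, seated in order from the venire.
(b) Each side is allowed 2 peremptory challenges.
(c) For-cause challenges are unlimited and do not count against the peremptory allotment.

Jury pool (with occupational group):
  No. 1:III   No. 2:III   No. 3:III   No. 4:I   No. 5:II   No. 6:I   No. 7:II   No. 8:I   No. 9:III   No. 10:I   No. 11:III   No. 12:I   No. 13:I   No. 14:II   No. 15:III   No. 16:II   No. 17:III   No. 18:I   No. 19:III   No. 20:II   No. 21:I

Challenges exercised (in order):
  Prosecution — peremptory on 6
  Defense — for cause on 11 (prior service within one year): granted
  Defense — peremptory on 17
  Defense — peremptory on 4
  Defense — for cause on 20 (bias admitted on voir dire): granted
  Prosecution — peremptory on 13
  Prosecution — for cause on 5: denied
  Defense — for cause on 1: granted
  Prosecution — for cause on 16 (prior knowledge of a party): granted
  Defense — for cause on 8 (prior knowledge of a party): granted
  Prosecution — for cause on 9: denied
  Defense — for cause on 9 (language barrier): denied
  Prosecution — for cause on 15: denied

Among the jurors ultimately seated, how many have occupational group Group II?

Removed: #1, #4, #6, #8, #11, #13, #16, #17, #20.
Seated jurors 1–8: #2, #3, #5, #7, #9, #10, #12, #14.
Of those, in Group II: #5, #7, #14 → 3.

3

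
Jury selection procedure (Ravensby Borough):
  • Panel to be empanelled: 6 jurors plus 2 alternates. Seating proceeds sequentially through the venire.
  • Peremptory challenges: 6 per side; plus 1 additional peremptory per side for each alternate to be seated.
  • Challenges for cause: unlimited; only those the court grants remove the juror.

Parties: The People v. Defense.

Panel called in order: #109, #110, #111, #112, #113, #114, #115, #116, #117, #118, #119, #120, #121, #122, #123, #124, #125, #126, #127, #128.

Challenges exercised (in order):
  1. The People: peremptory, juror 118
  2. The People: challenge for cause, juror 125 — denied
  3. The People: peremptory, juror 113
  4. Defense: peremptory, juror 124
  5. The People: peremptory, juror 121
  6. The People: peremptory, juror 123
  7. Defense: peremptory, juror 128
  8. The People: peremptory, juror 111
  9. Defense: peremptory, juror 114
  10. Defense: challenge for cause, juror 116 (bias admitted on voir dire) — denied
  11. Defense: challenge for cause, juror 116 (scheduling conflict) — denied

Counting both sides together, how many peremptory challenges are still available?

The People allotment: 6 base + 1 × 2 alternates = 8. Defense allotment: 6 base + 1 × 2 alternates = 8.
The People peremptories used: #118, #113, #121, #123, #111 — 5 (the for-cause on #125 doesn't count).
Defense peremptories used: #124, #128, #114 — 3 (for-cause on #116, #116 don't count).
Remaining: (8 − 5) + (8 − 3) = 8.

8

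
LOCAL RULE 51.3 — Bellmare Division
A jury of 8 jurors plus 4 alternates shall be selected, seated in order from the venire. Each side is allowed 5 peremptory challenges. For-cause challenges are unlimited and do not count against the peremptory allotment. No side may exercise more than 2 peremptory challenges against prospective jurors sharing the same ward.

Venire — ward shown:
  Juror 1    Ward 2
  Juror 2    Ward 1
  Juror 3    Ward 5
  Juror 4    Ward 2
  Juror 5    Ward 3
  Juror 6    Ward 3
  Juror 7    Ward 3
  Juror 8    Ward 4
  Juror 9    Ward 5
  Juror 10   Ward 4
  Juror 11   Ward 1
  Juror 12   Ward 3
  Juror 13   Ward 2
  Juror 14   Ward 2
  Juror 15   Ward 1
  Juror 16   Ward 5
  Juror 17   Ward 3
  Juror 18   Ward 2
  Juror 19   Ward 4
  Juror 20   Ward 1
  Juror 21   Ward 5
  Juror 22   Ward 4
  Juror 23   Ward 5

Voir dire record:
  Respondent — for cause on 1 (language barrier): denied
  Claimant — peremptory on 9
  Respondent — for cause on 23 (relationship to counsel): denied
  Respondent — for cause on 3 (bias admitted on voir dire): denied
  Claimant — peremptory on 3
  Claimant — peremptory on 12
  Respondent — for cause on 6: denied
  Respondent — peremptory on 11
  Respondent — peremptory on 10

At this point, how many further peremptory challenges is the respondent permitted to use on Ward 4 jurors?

1

Respondent peremptories so far: #11, #10 — 2 of 5 used, 3 left overall.
Against Ward 4: #10 — 1 used; per-ward cap 2 leaves 1.
Binding limit: min(3, 1) = 1.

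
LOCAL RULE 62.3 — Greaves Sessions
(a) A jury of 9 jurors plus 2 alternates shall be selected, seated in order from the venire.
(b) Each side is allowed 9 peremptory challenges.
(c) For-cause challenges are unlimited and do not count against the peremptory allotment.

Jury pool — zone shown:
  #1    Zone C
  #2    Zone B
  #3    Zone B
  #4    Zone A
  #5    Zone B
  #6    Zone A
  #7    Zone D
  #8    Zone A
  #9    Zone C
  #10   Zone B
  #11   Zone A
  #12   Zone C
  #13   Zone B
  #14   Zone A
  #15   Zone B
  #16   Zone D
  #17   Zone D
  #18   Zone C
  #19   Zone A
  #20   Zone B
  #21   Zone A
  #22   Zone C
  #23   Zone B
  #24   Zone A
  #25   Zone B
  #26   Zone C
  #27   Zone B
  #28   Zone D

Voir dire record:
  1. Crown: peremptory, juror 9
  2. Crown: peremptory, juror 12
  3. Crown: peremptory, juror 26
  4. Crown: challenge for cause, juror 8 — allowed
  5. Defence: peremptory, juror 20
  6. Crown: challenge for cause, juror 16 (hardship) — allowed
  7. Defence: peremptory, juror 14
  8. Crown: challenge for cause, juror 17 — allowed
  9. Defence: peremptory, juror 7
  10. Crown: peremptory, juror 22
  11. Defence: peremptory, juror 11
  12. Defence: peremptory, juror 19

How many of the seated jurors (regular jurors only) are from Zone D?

0

Removed: #7, #8, #9, #11, #12, #14, #16, #17, #19, #20, #22, #26.
Seated jurors 1–9: #1, #2, #3, #4, #5, #6, #10, #13, #15 (alternates #18, #21 not counted).
None of those are in Zone D → 0.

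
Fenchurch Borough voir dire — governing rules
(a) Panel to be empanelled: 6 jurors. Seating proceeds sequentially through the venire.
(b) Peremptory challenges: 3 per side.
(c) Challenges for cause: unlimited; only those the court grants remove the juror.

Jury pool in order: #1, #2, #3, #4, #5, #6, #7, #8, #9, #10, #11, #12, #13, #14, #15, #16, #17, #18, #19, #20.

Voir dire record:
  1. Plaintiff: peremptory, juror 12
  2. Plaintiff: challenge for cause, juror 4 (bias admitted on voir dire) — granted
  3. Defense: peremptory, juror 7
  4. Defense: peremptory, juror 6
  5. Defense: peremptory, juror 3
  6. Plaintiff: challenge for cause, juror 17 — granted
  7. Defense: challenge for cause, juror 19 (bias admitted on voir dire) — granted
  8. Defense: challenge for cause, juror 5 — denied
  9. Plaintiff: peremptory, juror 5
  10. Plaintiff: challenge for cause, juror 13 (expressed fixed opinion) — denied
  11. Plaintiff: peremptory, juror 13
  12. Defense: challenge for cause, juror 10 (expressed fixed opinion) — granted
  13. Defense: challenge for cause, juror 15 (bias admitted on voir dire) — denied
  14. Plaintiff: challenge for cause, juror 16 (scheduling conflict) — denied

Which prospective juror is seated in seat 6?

Removed: #3, #4, #5, #6, #7, #10, #12, #13, #17, #19. (#15, #16 stay — for-cause denied.)
Filling seats in venire order through position 6: #1, #2, #8, #9, #11, #14.
So seat 6 is #14.

14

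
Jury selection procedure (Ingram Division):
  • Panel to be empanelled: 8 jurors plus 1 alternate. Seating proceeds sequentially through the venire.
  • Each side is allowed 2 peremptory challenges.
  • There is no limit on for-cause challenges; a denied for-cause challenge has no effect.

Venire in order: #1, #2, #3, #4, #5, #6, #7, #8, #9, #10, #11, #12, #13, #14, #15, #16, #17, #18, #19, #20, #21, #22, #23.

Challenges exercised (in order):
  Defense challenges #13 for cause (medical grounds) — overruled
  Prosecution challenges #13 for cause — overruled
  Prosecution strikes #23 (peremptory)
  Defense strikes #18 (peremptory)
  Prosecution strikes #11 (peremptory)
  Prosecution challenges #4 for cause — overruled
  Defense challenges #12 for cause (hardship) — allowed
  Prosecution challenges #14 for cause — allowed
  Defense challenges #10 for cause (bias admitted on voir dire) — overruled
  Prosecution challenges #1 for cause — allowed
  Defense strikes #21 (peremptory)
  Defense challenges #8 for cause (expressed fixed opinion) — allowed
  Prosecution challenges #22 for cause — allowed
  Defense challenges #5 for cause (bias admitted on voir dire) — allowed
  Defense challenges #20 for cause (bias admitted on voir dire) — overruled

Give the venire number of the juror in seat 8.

Removed: #1, #5, #8, #11, #12, #14, #18, #21, #22, #23. (#4, #10, #13, #20 stay — for-cause denied.)
Filling seats in venire order through position 8: #2, #3, #4, #6, #7, #9, #10, #13.
So seat 8 is #13.

13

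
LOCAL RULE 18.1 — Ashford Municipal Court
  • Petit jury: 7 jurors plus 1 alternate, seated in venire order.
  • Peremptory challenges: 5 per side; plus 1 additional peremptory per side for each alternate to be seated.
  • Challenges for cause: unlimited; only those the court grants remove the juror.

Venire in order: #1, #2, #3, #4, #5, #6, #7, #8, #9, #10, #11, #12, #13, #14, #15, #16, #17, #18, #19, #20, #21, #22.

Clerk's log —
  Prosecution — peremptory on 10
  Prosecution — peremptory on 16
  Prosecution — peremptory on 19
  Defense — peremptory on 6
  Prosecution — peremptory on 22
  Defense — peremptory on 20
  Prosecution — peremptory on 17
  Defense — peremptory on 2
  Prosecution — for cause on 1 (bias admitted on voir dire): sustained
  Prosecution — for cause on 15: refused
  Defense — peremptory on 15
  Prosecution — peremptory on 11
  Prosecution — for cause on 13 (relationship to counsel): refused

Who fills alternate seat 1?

13

Removed: #1, #2, #6, #10, #11, #15, #16, #17, #19, #20, #22. (#13 stays — for-cause denied.)
Seating in order: seats 1–7 → #3, #4, #5, #7, #8, #9, #12; alternates → #13.
So alternate 1 is #13.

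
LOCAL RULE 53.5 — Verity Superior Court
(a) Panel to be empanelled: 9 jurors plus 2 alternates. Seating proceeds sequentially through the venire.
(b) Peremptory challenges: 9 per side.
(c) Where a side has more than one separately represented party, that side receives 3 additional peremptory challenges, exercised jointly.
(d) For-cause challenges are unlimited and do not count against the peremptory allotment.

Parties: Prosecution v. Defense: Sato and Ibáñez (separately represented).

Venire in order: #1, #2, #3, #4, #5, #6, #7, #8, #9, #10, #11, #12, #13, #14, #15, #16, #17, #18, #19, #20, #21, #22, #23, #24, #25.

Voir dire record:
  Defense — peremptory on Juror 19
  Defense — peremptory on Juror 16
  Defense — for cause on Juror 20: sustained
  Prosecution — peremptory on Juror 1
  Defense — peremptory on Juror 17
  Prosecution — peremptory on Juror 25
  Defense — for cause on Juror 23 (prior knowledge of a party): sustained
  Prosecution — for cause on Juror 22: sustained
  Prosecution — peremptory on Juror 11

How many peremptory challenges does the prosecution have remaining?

Prosecution allotment: 9.
Prosecution peremptories used: #1, #25, #11 — 3 (the for-cause on #22 doesn't count).
Remaining: 9 − 3 = 6.

6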